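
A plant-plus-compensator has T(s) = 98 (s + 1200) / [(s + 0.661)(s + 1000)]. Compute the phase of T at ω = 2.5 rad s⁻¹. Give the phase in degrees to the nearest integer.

∠(j2.5 + 1200) = arctan(2.5/1200) = 0.12°
∠(j2.5 + 0.661) = arctan(2.5/0.661) = 75.19°
∠(j2.5 + 1000) = arctan(2.5/1000) = 0.14°
∠T(j2.5) = 0.12° − (75.19° + 0.14°) = -75.21°

-75°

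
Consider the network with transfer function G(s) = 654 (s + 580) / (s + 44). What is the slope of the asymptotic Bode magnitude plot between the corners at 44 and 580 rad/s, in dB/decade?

In this band the factors already past their corner are: pole at 44; net slope = -20 dB/decade.

-20 dB/decade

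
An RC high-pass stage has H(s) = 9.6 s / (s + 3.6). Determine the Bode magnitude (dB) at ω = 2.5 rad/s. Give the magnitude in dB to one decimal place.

14.8 dB

|j2.5| = 2.5
|j2.5 + 3.6| = √(2.5² + 3.6²) = 4.383
|H(j2.5)| = 9.6 × 2.5 / 4.383 = 5.4758
20 log₁₀(5.4758) = 14.77 dB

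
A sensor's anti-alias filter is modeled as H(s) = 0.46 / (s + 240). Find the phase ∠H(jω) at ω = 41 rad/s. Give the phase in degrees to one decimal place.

-9.7°

∠(j41 + 240) = arctan(41/240) = 9.69°
∠H(j41) = −9.69° = -9.69°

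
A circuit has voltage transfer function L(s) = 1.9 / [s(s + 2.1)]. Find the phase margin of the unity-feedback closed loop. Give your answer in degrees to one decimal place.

68.2°

Gain crossover: |L(jω)| = 1 at ω ≈ 0.84 rad s⁻¹.
∠L(j0.84) = −90° − arctan(0.84/2.1) ≈ -111.80°
PM = 180° + (-111.80°) = 68.20°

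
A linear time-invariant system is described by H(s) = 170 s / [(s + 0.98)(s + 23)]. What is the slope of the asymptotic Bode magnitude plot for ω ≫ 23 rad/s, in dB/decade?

-20 dB/decade

With 1 zero and 2 poles, the high-frequency asymptotic slope is 20 × (1 − 2) = -20 dB/decade.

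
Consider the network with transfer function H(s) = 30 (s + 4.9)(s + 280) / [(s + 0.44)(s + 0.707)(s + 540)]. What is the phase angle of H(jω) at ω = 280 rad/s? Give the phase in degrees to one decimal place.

∠(j280 + 4.9) = arctan(280/4.9) = 89.00°
∠(j280 + 280) = arctan(280/280) = 45.00°
∠(j280 + 0.44) = arctan(280/0.44) = 89.91°
∠(j280 + 0.707) = arctan(280/0.707) = 89.86°
∠(j280 + 540) = arctan(280/540) = 27.41°
∠H(j280) = 89.00° + 45.00° − (89.91° + 89.86° + 27.41°) = -73.18°

-73.2 deg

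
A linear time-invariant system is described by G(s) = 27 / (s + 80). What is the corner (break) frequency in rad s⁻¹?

80 rad s⁻¹

The single real pole at s = −80 gives a corner at ω = 80 rad s⁻¹.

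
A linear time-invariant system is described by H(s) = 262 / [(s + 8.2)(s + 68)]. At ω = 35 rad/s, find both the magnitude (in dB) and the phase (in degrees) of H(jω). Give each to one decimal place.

|j35 + 8.2| = √(35² + 8.2²) = 35.95
|j35 + 68| = √(35² + 68²) = 76.48
|H(j35)| = 262 / (35.95 × 76.48) = 0.095299
20 log₁₀(0.095299) = -20.42 dB
∠(j35 + 8.2) = arctan(35/8.2) = 76.81°
∠(j35 + 68) = arctan(35/68) = 27.24°
∠H(j35) = − (76.81° + 27.24°) = -104.05°

|H| = -20.4 dB, ∠H = -104.0°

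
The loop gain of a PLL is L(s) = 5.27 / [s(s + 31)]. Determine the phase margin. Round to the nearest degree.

Gain crossover: |L(jω)| = 1 at ω ≈ 0.17 rad/s.
∠L(j0.17) = −90° − arctan(0.17/31) ≈ -90.31°
PM = 180° + (-90.31°) = 89.69°

90°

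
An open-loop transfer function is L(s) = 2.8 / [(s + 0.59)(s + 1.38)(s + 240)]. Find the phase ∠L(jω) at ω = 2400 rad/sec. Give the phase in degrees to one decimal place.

∠(j2400 + 0.59) = arctan(2400/0.59) = 89.99°
∠(j2400 + 1.38) = arctan(2400/1.38) = 89.97°
∠(j2400 + 240) = arctan(2400/240) = 84.29°
∠L(j2400) = − (89.99° + 89.97° + 84.29°) = -264.24°

-264.2°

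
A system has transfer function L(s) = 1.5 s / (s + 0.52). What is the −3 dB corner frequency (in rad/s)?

For a single-pole high-pass, the −3 dB point is at the pole: ω = 0.52 rad/s.

0.52 rad/s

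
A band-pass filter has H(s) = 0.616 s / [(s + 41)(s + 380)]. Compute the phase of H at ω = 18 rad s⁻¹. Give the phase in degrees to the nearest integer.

64°

∠(j18) = 90.00°
∠(j18 + 41) = arctan(18/41) = 23.70°
∠(j18 + 380) = arctan(18/380) = 2.71°
∠H(j18) = 90.00° − (23.70° + 2.71°) = 63.59°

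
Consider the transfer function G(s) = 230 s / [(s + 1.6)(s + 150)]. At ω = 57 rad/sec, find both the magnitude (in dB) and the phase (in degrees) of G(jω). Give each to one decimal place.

|j57| = 57
|j57 + 1.6| = √(57² + 1.6²) = 57.02
|j57 + 150| = √(57² + 150²) = 160.5
|G(j57)| = 230 × 57 / (57.02 × 160.5) = 1.4328
20 log₁₀(1.4328) = 3.12 dB
∠(j57) = 90.00°
∠(j57 + 1.6) = arctan(57/1.6) = 88.39°
∠(j57 + 150) = arctan(57/150) = 20.81°
∠G(j57) = 90.00° − (88.39° + 20.81°) = -19.20°

|G| = 3.1 dB, ∠G = -19.2°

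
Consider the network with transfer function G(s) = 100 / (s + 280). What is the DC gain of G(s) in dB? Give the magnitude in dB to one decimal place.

-8.9 dB

G(0) = 100 / 280 = 0.35714
20 log₁₀(0.35714) = -8.94 dB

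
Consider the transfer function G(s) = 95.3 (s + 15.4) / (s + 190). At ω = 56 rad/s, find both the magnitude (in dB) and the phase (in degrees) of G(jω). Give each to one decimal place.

|j56 + 15.4| = √(56² + 15.4²) = 58.08
|j56 + 190| = √(56² + 190²) = 198.1
|G(j56)| = 95.3 × 58.08 / 198.1 = 27.943
20 log₁₀(27.943) = 28.93 dB
∠(j56 + 15.4) = arctan(56/15.4) = 74.62°
∠(j56 + 190) = arctan(56/190) = 16.42°
∠G(j56) = 74.62° − 16.42° = 58.20°

|G| = 28.9 dB, ∠G = 58.2 deg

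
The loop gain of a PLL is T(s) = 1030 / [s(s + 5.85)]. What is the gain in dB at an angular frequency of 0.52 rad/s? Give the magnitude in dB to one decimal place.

|j0.52 + 5.85| = √(0.52² + 5.85²) = 5.873
|j0.52| = 0.52
|T(j0.52)| = 1030 / (5.873 × 0.52) = 337.26
20 log₁₀(337.26) = 50.56 dB

50.6 dB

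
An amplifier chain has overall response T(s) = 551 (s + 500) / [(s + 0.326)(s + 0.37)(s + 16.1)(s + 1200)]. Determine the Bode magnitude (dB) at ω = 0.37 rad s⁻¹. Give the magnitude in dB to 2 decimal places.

34.85 dB

|j0.37 + 500| = √(0.37² + 500²) = 500
|j0.37 + 0.326| = √(0.37² + 0.326²) = 0.4931
|j0.37 + 0.37| = √(0.37² + 0.37²) = 0.5233
|j0.37 + 16.1| = √(0.37² + 16.1²) = 16.1
|j0.37 + 1200| = √(0.37² + 1200²) = 1200
|T(j0.37)| = 551 × 500 / (0.4931 × 0.5233 × 16.1 × 1200) = 55.249
20 log₁₀(55.249) = 34.846 dB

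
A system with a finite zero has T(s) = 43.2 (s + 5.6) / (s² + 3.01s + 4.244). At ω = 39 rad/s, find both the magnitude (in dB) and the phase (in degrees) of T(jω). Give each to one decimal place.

|j39 + 5.6| = √(39² + 5.6²) = 39.4
|(j39)² + 3.01(j39) + 4.244| = |-1516.8 + j117.39| = 1521
|T(j39)| = 43.2 × 39.4 / 1521 = 1.1188
20 log₁₀(1.1188) = 0.98 dB
∠(j39 + 5.6) = arctan(39/5.6) = 81.83°
∠[(j39)² + 3.01(j39) + 4.244] = ∠[-1516.8 + j117.39] = 175.57°
∠T(j39) = 81.83° − 175.57° = -93.75°

|T| = 1.0 dB, ∠T = -93.7°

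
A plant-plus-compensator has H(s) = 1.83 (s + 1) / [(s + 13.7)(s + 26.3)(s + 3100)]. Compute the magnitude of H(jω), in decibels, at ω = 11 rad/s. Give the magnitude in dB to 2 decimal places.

|j11 + 1| = √(11² + 1²) = 11.05
|j11 + 13.7| = √(11² + 13.7²) = 17.57
|j11 + 26.3| = √(11² + 26.3²) = 28.51
|j11 + 3100| = √(11² + 3100²) = 3100
|H(j11)| = 1.83 × 11.05 / (17.57 × 28.51 × 3100) = 1.3018e-05
20 log₁₀(1.3018e-05) = -97.709 dB

-97.71 dB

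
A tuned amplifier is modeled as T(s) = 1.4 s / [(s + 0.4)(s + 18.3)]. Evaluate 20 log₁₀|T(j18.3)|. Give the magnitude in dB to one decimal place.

|j18.3| = 18.3
|j18.3 + 0.4| = √(18.3² + 0.4²) = 18.3
|j18.3 + 18.3| = √(18.3² + 18.3²) = 25.88
|T(j18.3)| = 1.4 × 18.3 / (18.3 × 25.88) = 0.054083
20 log₁₀(0.054083) = -25.34 dB

-25.3 dB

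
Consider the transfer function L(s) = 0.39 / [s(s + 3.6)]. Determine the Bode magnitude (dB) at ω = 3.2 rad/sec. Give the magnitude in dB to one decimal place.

-31.9 dB

|j3.2 + 3.6| = √(3.2² + 3.6²) = 4.817
|j3.2| = 3.2
|L(j3.2)| = 0.39 / (4.817 × 3.2) = 0.025303
20 log₁₀(0.025303) = -31.94 dB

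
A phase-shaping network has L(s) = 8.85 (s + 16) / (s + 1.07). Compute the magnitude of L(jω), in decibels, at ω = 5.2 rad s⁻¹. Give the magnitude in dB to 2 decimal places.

|j5.2 + 16| = √(5.2² + 16²) = 16.82
|j5.2 + 1.07| = √(5.2² + 1.07²) = 5.309
|L(j5.2)| = 8.85 × 16.82 / 5.309 = 28.045
20 log₁₀(28.045) = 28.957 dB

28.96 dB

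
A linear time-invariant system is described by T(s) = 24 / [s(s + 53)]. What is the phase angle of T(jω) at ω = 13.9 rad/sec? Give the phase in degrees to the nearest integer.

∠(j13.9 + 53) = arctan(13.9/53) = 14.70°
∠(j13.9) = 90.00°
∠T(j13.9) = − (14.70° + 90.00°) = -104.70°

-105°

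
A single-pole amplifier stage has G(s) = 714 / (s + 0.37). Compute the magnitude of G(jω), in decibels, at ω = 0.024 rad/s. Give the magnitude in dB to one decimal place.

65.7 dB

|j0.024 + 0.37| = √(0.024² + 0.37²) = 0.3708
|G(j0.024)| = 714 / 0.3708 = 1925.7
20 log₁₀(1925.7) = 65.69 dB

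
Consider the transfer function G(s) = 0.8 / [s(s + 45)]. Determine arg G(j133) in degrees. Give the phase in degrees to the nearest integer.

∠(j133 + 45) = arctan(133/45) = 71.31°
∠(j133) = 90.00°
∠G(j133) = − (71.31° + 90.00°) = -161.31°

-161°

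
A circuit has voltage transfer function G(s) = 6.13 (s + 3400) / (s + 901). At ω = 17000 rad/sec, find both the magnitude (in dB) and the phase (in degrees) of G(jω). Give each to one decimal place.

|j17000 + 3400| = √(17000² + 3400²) = 1.734e+04
|j17000 + 901| = √(17000² + 901²) = 1.702e+04
|G(j17000)| = 6.13 × 1.734e+04 / 1.702e+04 = 6.2426
20 log₁₀(6.2426) = 15.91 dB
∠(j17000 + 3400) = arctan(17000/3400) = 78.69°
∠(j17000 + 901) = arctan(17000/901) = 86.97°
∠G(j17000) = 78.69° − 86.97° = -8.28°

|G| = 15.9 dB, ∠G = -8.3°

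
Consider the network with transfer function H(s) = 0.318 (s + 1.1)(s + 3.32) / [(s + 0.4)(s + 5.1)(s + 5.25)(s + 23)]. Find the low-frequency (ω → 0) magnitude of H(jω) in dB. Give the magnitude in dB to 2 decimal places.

-46.53 dB

H(0) = 0.318 × 1.1 × 3.32 / (0.4 × 5.1 × 5.25 × 23) = 0.0047146
20 log₁₀(0.0047146) = -46.531 dB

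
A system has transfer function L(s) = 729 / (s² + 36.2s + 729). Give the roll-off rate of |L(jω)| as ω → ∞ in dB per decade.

-40 dB/decade

With 0 zeros and 2 poles, the high-frequency asymptotic slope is 20 × (0 − 2) = -40 dB/decade.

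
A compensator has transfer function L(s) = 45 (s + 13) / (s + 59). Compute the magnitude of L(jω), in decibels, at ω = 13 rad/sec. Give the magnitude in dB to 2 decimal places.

22.73 dB

|j13 + 13| = √(13² + 13²) = 18.38
|j13 + 59| = √(13² + 59²) = 60.42
|L(j13)| = 45 × 18.38 / 60.42 = 13.694
20 log₁₀(13.694) = 22.730 dB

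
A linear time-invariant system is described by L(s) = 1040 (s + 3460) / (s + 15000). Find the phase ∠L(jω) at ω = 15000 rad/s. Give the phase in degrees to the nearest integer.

∠(j15000 + 3460) = arctan(15000/3460) = 77.01°
∠(j15000 + 15000) = arctan(15000/15000) = 45.00°
∠L(j15000) = 77.01° − 45.00° = 32.01°

32°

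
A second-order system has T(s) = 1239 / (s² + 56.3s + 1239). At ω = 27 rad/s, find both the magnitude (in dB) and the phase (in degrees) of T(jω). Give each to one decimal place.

|(j27)² + 56.3(j27) + 1239| = |510 + j1520.1| = 1603
|T(j27)| = 1239 / 1603 = 0.77275
20 log₁₀(0.77275) = -2.24 dB
∠[(j27)² + 56.3(j27) + 1239] = ∠[510 + j1520.1] = 71.45°
∠T(j27) = −71.45° = -71.45°

|T| = -2.2 dB, ∠T = -71.5°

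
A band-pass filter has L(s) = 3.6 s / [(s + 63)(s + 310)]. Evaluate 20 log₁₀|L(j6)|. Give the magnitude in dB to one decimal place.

|j6| = 6
|j6 + 63| = √(6² + 63²) = 63.29
|j6 + 310| = √(6² + 310²) = 310.1
|L(j6)| = 3.6 × 6 / (63.29 × 310.1) = 0.0011008
20 log₁₀(0.0011008) = -59.17 dB

-59.2 dB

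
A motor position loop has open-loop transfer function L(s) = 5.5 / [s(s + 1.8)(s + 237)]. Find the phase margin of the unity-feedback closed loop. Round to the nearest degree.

90°

Gain crossover: |L(jω)| = 1 at ω ≈ 0.0129 rad/s.
∠L(j0.0129) = −90° − arctan(0.0129/1.8) − arctan(0.0129/237) ≈ -90.41°
PM = 180° + (-90.41°) = 89.59°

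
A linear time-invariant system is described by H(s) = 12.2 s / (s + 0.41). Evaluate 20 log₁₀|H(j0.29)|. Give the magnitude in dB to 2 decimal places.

|j0.29| = 0.29
|j0.29 + 0.41| = √(0.29² + 0.41²) = 0.5022
|H(j0.29)| = 12.2 × 0.29 / 0.5022 = 7.0451
20 log₁₀(7.0451) = 16.958 dB

16.96 dB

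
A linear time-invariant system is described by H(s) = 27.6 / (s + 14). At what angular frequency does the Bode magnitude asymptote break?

The single real pole at s = −14 gives a corner at ω = 14 rad s⁻¹.

14 rad s⁻¹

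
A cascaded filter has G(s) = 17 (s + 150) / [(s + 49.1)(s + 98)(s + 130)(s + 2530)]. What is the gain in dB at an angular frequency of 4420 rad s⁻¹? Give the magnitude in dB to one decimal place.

|j4420 + 150| = √(4420² + 150²) = 4423
|j4420 + 49.1| = √(4420² + 49.1²) = 4420
|j4420 + 98| = √(4420² + 98²) = 4421
|j4420 + 130| = √(4420² + 130²) = 4422
|j4420 + 2530| = √(4420² + 2530²) = 5093
|G(j4420)| = 17 × 4423 / (4420 × 4421 × 4422 × 5093) = 1.7083e-10
20 log₁₀(1.7083e-10) = -195.35 dB

-195.3 dB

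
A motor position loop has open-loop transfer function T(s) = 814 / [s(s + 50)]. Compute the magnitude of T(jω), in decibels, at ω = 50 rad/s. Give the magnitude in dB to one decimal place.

|j50 + 50| = √(50² + 50²) = 70.71
|j50| = 50
|T(j50)| = 814 / (70.71 × 50) = 0.23023
20 log₁₀(0.23023) = -12.76 dB

-12.8 dB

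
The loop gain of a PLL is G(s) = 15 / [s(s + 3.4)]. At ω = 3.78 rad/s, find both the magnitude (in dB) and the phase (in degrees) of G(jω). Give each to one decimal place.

|j3.78 + 3.4| = √(3.78² + 3.4²) = 5.084
|j3.78| = 3.78
|G(j3.78)| = 15 / (5.084 × 3.78) = 0.78052
20 log₁₀(0.78052) = -2.15 dB
∠(j3.78 + 3.4) = arctan(3.78/3.4) = 48.03°
∠(j3.78) = 90.00°
∠G(j3.78) = − (48.03° + 90.00°) = -138.03°

|G| = -2.2 dB, ∠G = -138.0 deg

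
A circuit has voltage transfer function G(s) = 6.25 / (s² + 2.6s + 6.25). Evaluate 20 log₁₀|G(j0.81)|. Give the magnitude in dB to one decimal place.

0.4 dB

|(j0.81)² + 2.6(j0.81) + 6.25| = |5.5939 + j2.106| = 5.977
|G(j0.81)| = 6.25 / 5.977 = 1.0456
20 log₁₀(1.0456) = 0.39 dB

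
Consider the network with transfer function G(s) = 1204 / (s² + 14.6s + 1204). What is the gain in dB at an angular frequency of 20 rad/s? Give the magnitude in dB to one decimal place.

3.0 dB

|(j20)² + 14.6(j20) + 1204| = |804 + j292| = 855.4
|G(j20)| = 1204 / 855.4 = 1.4076
20 log₁₀(1.4076) = 2.97 dB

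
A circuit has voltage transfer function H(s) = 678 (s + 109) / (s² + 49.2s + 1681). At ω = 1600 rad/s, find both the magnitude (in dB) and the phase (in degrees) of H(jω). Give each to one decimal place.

|H| = -7.4 dB, ∠H = -92.1°

|j1600 + 109| = √(1600² + 109²) = 1604
|(j1600)² + 49.2(j1600) + 1681| = |-2.5583e+06 + j78720| = 2.56e+06
|H(j1600)| = 678 × 1604 / 2.56e+06 = 0.42481
20 log₁₀(0.42481) = -7.44 dB
∠(j1600 + 109) = arctan(1600/109) = 86.10°
∠[(j1600)² + 49.2(j1600) + 1681] = ∠[-2.5583e+06 + j78720] = 178.24°
∠H(j1600) = 86.10° − 178.24° = -92.13°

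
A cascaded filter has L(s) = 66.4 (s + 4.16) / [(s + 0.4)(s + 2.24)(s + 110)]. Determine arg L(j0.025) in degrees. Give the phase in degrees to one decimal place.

-3.9 deg

∠(j0.025 + 4.16) = arctan(0.025/4.16) = 0.34°
∠(j0.025 + 0.4) = arctan(0.025/0.4) = 3.58°
∠(j0.025 + 2.24) = arctan(0.025/2.24) = 0.64°
∠(j0.025 + 110) = arctan(0.025/110) = 0.01°
∠L(j0.025) = 0.34° − (3.58° + 0.64° + 0.01°) = -3.88°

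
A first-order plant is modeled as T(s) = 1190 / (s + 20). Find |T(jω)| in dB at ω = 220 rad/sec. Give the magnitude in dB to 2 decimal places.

14.63 dB

|j220 + 20| = √(220² + 20²) = 220.9
|T(j220)| = 1190 / 220.9 = 5.3869
20 log₁₀(5.3869) = 14.627 dB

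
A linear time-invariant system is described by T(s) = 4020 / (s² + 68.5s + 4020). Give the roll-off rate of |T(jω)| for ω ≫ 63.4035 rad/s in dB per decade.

With 0 zeros and 2 poles, the high-frequency asymptotic slope is 20 × (0 − 2) = -40 dB/decade.

-40 dB/decade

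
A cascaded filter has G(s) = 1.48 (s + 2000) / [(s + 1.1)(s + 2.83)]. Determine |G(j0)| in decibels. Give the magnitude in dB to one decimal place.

59.6 dB

G(0) = 1.48 × 2000 / (1.1 × 2.83) = 950.85
20 log₁₀(950.85) = 59.56 dB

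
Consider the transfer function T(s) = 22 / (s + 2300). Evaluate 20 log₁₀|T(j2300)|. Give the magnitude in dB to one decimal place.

-43.4 dB

|j2300 + 2300| = √(2300² + 2300²) = 3253
|T(j2300)| = 22 / 3253 = 0.0067636
20 log₁₀(0.0067636) = -43.40 dB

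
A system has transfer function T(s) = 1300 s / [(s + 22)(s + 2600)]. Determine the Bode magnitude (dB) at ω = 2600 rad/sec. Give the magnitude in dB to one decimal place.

|j2600| = 2600
|j2600 + 22| = √(2600² + 22²) = 2600
|j2600 + 2600| = √(2600² + 2600²) = 3677
|T(j2600)| = 1300 × 2600 / (2600 × 3677) = 0.35354
20 log₁₀(0.35354) = -9.03 dB

-9.0 dB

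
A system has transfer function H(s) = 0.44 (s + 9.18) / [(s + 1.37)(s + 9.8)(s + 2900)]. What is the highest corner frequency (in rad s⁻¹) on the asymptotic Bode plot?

2900 rad s⁻¹

Break frequencies occur at each pole and zero magnitude: 1.37 rad s⁻¹, 9.18 rad s⁻¹, 9.8 rad s⁻¹, 2900 rad s⁻¹.
The highest is 2900 rad s⁻¹.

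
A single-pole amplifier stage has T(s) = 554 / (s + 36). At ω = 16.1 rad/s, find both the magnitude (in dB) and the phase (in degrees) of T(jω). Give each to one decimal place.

|T| = 23.0 dB, ∠T = -24.1°

|j16.1 + 36| = √(16.1² + 36²) = 39.44
|T(j16.1)| = 554 / 39.44 = 14.048
20 log₁₀(14.048) = 22.95 dB
∠(j16.1 + 36) = arctan(16.1/36) = 24.10°
∠T(j16.1) = −24.10° = -24.10°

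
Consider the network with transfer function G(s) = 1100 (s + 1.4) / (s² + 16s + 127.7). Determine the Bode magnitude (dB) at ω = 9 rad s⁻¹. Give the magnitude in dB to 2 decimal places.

36.41 dB

|j9 + 1.4| = √(9² + 1.4²) = 9.108
|(j9)² + 16(j9) + 127.7| = |46.7 + j144| = 151.4
|G(j9)| = 1100 × 9.108 / 151.4 = 66.183
20 log₁₀(66.183) = 36.415 dB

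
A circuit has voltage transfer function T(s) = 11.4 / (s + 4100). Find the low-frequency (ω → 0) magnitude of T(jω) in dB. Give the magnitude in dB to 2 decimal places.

T(0) = 11.4 / 4100 = 0.0027805
20 log₁₀(0.0027805) = -51.118 dB

-51.12 dB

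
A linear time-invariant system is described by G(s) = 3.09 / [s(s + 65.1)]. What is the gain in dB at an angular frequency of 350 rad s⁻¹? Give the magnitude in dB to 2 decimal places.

|j350 + 65.1| = √(350² + 65.1²) = 356
|j350| = 350
|G(j350)| = 3.09 / (356 × 350) = 2.4799e-05
20 log₁₀(2.4799e-05) = -92.111 dB

-92.11 dB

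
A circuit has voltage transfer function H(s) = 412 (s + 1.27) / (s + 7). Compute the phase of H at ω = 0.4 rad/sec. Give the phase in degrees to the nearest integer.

∠(j0.4 + 1.27) = arctan(0.4/1.27) = 17.48°
∠(j0.4 + 7) = arctan(0.4/7) = 3.27°
∠H(j0.4) = 17.48° − 3.27° = 14.21°

14 deg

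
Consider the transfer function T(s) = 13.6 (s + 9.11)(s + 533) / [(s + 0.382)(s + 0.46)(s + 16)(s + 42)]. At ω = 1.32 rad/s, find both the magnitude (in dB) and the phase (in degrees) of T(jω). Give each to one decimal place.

|j1.32 + 9.11| = √(1.32² + 9.11²) = 9.205
|j1.32 + 533| = √(1.32² + 533²) = 533
|j1.32 + 0.382| = √(1.32² + 0.382²) = 1.374
|j1.32 + 0.46| = √(1.32² + 0.46²) = 1.398
|j1.32 + 16| = √(1.32² + 16²) = 16.05
|j1.32 + 42| = √(1.32² + 42²) = 42.02
|T(j1.32)| = 13.6 × 9.205 × 533 / (1.374 × 1.398 × 16.05 × 42.02) = 51.492
20 log₁₀(51.492) = 34.23 dB
∠(j1.32 + 9.11) = arctan(1.32/9.11) = 8.24°
∠(j1.32 + 533) = arctan(1.32/533) = 0.14°
∠(j1.32 + 0.382) = arctan(1.32/0.382) = 73.86°
∠(j1.32 + 0.46) = arctan(1.32/0.46) = 70.79°
∠(j1.32 + 16) = arctan(1.32/16) = 4.72°
∠(j1.32 + 42) = arctan(1.32/42) = 1.80°
∠T(j1.32) = 8.24° + 0.14° − (73.86° + 70.79° + 4.72° + 1.80°) = -142.78°

|T| = 34.2 dB, ∠T = -142.8 deg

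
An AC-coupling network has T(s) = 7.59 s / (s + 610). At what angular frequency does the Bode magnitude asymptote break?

610 rad/sec

The single real pole at s = −610 gives a corner at ω = 610 rad/sec.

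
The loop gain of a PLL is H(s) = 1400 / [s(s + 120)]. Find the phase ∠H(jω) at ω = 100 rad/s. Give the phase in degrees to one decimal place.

-129.8°

∠(j100 + 120) = arctan(100/120) = 39.81°
∠(j100) = 90.00°
∠H(j100) = − (39.81° + 90.00°) = -129.81°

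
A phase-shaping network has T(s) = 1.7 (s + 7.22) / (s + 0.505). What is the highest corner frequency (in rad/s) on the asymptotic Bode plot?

7.22 rad/s

Break frequencies occur at each pole and zero magnitude: 0.505 rad/s, 7.22 rad/s.
The highest is 7.22 rad/s.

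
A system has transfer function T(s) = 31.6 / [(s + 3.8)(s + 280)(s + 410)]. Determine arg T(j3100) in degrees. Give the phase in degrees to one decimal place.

∠(j3100 + 3.8) = arctan(3100/3.8) = 89.93°
∠(j3100 + 280) = arctan(3100/280) = 84.84°
∠(j3100 + 410) = arctan(3100/410) = 82.47°
∠T(j3100) = − (89.93° + 84.84° + 82.47°) = -257.23°

-257.2°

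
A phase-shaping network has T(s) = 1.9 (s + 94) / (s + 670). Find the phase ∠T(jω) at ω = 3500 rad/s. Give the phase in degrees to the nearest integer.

9°

∠(j3500 + 94) = arctan(3500/94) = 88.46°
∠(j3500 + 670) = arctan(3500/670) = 79.16°
∠T(j3500) = 88.46° − 79.16° = 9.30°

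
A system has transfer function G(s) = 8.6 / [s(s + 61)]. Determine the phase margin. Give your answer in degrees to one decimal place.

Gain crossover: |G(jω)| = 1 at ω ≈ 0.141 rad/s.
∠G(j0.141) = −90° − arctan(0.141/61) ≈ -90.13°
PM = 180° + (-90.13°) = 89.87°

89.9°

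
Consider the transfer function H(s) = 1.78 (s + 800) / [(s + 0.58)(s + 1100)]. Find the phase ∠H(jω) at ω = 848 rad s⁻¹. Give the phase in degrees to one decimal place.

∠(j848 + 800) = arctan(848/800) = 46.67°
∠(j848 + 0.58) = arctan(848/0.58) = 89.96°
∠(j848 + 1100) = arctan(848/1100) = 37.63°
∠H(j848) = 46.67° − (89.96° + 37.63°) = -80.92°

-80.9 deg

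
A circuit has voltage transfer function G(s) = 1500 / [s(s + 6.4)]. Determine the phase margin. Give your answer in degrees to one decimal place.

9.4°

Gain crossover: |G(jω)| = 1 at ω ≈ 38.5 rad s⁻¹.
∠G(j38.5) = −90° − arctan(38.5/6.4) ≈ -170.55°
PM = 180° + (-170.55°) = 9.45°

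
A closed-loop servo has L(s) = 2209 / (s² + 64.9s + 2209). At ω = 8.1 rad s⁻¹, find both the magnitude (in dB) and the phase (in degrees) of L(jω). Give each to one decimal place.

|L| = 0.0 dB, ∠L = -13.8°

|(j8.1)² + 64.9(j8.1) + 2209| = |2143.4 + j525.69| = 2207
|L(j8.1)| = 2209 / 2207 = 1.0009
20 log₁₀(1.0009) = 0.01 dB
∠[(j8.1)² + 64.9(j8.1) + 2209] = ∠[2143.4 + j525.69] = 13.78°
∠L(j8.1) = −13.78° = -13.78°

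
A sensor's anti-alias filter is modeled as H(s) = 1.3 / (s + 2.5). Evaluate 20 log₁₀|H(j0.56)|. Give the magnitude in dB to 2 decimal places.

|j0.56 + 2.5| = √(0.56² + 2.5²) = 2.562
|H(j0.56)| = 1.3 / 2.562 = 0.50743
20 log₁₀(0.50743) = -5.893 dB

-5.89 dB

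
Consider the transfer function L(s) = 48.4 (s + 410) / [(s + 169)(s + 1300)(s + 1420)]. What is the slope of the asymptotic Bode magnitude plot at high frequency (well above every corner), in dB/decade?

-40 dB/decade

With 1 zero and 3 poles, the high-frequency asymptotic slope is 20 × (1 − 3) = -40 dB/decade.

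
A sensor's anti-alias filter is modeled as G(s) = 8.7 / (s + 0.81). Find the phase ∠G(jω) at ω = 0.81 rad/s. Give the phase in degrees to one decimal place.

∠(j0.81 + 0.81) = arctan(0.81/0.81) = 45.00°
∠G(j0.81) = −45.00° = -45.00°

-45.0°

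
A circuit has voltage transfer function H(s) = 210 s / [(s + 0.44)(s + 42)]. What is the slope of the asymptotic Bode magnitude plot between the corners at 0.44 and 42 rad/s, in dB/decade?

0 dB/decade

In this band the factors already past their corner are: 1 differentiator zero, pole at 0.44; net slope = 0 dB/decade.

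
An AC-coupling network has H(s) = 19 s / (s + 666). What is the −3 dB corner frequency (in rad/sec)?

666 rad/sec

For a single-pole high-pass, the −3 dB point is at the pole: ω = 666 rad/sec.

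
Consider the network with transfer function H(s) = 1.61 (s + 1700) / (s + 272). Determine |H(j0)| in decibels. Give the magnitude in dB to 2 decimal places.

H(0) = 1.61 × 1700 / 272 = 10.062
20 log₁₀(10.062) = 20.054 dB

20.05 dB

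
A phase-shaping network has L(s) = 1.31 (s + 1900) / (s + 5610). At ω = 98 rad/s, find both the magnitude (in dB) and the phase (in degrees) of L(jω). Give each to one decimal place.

|j98 + 1900| = √(98² + 1900²) = 1903
|j98 + 5610| = √(98² + 5610²) = 5611
|L(j98)| = 1.31 × 1903 / 5611 = 0.44419
20 log₁₀(0.44419) = -7.05 dB
∠(j98 + 1900) = arctan(98/1900) = 2.95°
∠(j98 + 5610) = arctan(98/5610) = 1.00°
∠L(j98) = 2.95° − 1.00° = 1.95°

|L| = -7.0 dB, ∠L = 2.0°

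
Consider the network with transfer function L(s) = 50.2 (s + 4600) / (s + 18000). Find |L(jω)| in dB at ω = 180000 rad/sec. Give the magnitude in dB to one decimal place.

34.0 dB

|j180000 + 4600| = √(180000² + 4600²) = 1.801e+05
|j180000 + 18000| = √(180000² + 18000²) = 1.809e+05
|L(j180000)| = 50.2 × 1.801e+05 / 1.809e+05 = 49.967
20 log₁₀(49.967) = 33.97 dB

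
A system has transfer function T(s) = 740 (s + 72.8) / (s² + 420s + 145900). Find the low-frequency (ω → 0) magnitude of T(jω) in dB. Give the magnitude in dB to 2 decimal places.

-8.65 dB

T(0) = 740 × 72.8 / 145900 = 0.36924
20 log₁₀(0.36924) = -8.654 dB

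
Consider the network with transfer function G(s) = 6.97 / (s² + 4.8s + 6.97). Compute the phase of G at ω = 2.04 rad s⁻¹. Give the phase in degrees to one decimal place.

-74.0°

∠[(j2.04)² + 4.8(j2.04) + 6.97] = ∠[2.8084 + j9.792] = 74.00°
∠G(j2.04) = −74.00° = -74.00°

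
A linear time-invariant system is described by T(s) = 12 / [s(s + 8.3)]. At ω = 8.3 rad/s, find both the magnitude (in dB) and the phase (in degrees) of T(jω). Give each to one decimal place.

|T| = -18.2 dB, ∠T = -135.0°

|j8.3 + 8.3| = √(8.3² + 8.3²) = 11.74
|j8.3| = 8.3
|T(j8.3)| = 12 / (11.74 × 8.3) = 0.12317
20 log₁₀(0.12317) = -18.19 dB
∠(j8.3 + 8.3) = arctan(8.3/8.3) = 45.00°
∠(j8.3) = 90.00°
∠T(j8.3) = − (45.00° + 90.00°) = -135.00°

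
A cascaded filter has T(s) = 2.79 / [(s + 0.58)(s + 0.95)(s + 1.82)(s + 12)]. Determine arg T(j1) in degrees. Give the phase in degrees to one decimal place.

-139.9 deg

∠(j1 + 0.58) = arctan(1/0.58) = 59.89°
∠(j1 + 0.95) = arctan(1/0.95) = 46.47°
∠(j1 + 1.82) = arctan(1/1.82) = 28.79°
∠(j1 + 12) = arctan(1/12) = 4.76°
∠T(j1) = − (59.89° + 46.47° + 28.79° + 4.76°) = -139.91°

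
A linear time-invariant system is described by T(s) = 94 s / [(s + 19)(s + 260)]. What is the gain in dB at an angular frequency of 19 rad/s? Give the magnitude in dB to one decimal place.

|j19| = 19
|j19 + 19| = √(19² + 19²) = 26.87
|j19 + 260| = √(19² + 260²) = 260.7
|T(j19)| = 94 × 19 / (26.87 × 260.7) = 0.25497
20 log₁₀(0.25497) = -11.87 dB

-11.9 dB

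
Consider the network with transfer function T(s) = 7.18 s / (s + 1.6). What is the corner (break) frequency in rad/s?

The single real pole at s = −1.6 gives a corner at ω = 1.6 rad/s.

1.6 rad/s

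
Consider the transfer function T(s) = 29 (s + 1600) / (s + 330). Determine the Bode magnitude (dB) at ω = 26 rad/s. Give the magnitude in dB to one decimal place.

|j26 + 1600| = √(26² + 1600²) = 1600
|j26 + 330| = √(26² + 330²) = 331
|T(j26)| = 29 × 1600 / 331 = 140.19
20 log₁₀(140.19) = 42.93 dB

42.9 dB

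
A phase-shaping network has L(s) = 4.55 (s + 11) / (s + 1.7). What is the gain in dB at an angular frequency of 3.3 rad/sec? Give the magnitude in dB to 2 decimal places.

22.97 dB

|j3.3 + 11| = √(3.3² + 11²) = 11.48
|j3.3 + 1.7| = √(3.3² + 1.7²) = 3.712
|L(j3.3)| = 4.55 × 11.48 / 3.712 = 14.076
20 log₁₀(14.076) = 22.970 dB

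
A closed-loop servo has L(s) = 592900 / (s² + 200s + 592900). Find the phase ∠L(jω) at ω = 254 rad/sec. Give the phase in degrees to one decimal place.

∠[(j254)² + 200(j254) + 592900] = ∠[5.2838e+05 + j50800] = 5.49°
∠L(j254) = −5.49° = -5.49°

-5.5 deg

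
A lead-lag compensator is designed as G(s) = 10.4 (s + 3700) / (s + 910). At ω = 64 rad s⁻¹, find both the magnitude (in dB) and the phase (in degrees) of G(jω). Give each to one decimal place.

|G| = 32.5 dB, ∠G = -3.0°

|j64 + 3700| = √(64² + 3700²) = 3701
|j64 + 910| = √(64² + 910²) = 912.2
|G(j64)| = 10.4 × 3701 / 912.2 = 42.188
20 log₁₀(42.188) = 32.50 dB
∠(j64 + 3700) = arctan(64/3700) = 0.99°
∠(j64 + 910) = arctan(64/910) = 4.02°
∠G(j64) = 0.99° − 4.02° = -3.03°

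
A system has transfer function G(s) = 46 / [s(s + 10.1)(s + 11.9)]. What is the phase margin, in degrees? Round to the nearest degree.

86°

Gain crossover: |G(jω)| = 1 at ω ≈ 0.382 rad/sec.
∠G(j0.382) = −90° − arctan(0.382/10.1) − arctan(0.382/11.9) ≈ -94.01°
PM = 180° + (-94.01°) = 85.99°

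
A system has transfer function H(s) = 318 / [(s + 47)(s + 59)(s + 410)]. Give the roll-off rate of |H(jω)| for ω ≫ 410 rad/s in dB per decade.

-60 dB/decade

With 0 zeros and 3 poles, the high-frequency asymptotic slope is 20 × (0 − 3) = -60 dB/decade.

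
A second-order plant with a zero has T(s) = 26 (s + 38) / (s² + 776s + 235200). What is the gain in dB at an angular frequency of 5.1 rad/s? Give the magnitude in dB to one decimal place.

|j5.1 + 38| = √(5.1² + 38²) = 38.34
|(j5.1)² + 776(j5.1) + 235200| = |2.3517e+05 + j3957.6| = 2.352e+05
|T(j5.1)| = 26 × 38.34 / 2.352e+05 = 0.0042382
20 log₁₀(0.0042382) = -47.46 dB

-47.5 dB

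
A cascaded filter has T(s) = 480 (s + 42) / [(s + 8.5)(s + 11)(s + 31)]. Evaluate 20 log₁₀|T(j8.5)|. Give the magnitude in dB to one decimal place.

|j8.5 + 42| = √(8.5² + 42²) = 42.85
|j8.5 + 8.5| = √(8.5² + 8.5²) = 12.02
|j8.5 + 11| = √(8.5² + 11²) = 13.9
|j8.5 + 31| = √(8.5² + 31²) = 32.14
|T(j8.5)| = 480 × 42.85 / (12.02 × 13.9 × 32.14) = 3.8292
20 log₁₀(3.8292) = 11.66 dB

11.7 dB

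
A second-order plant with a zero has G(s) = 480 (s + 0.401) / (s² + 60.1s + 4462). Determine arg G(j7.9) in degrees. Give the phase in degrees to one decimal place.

∠(j7.9 + 0.401) = arctan(7.9/0.401) = 87.09°
∠[(j7.9)² + 60.1(j7.9) + 4462] = ∠[4399.6 + j474.79] = 6.16°
∠G(j7.9) = 87.09° − 6.16° = 80.93°

80.9°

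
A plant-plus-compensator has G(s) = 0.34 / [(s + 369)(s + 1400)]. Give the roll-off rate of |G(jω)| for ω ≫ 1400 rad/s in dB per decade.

With 0 zeros and 2 poles, the high-frequency asymptotic slope is 20 × (0 − 2) = -40 dB/decade.

-40 dB/decade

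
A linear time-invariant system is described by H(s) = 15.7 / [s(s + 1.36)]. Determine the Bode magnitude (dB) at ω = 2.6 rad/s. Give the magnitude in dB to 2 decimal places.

|j2.6 + 1.36| = √(2.6² + 1.36²) = 2.934
|j2.6| = 2.6
|H(j2.6)| = 15.7 / (2.934 × 2.6) = 2.0579
20 log₁₀(2.0579) = 6.269 dB

6.27 dB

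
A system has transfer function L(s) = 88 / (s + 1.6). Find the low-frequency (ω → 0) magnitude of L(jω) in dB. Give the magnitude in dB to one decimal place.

34.8 dB

L(0) = 88 / 1.6 = 55
20 log₁₀(55) = 34.81 dB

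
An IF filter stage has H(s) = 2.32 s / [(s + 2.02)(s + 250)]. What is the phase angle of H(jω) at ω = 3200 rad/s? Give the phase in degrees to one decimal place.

∠(j3200) = 90.00°
∠(j3200 + 2.02) = arctan(3200/2.02) = 89.96°
∠(j3200 + 250) = arctan(3200/250) = 85.53°
∠H(j3200) = 90.00° − (89.96° + 85.53°) = -85.50°

-85.5°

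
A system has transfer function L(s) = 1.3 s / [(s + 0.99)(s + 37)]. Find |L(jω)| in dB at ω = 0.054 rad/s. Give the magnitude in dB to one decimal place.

-54.4 dB

|j0.054| = 0.054
|j0.054 + 0.99| = √(0.054² + 0.99²) = 0.9915
|j0.054 + 37| = √(0.054² + 37²) = 37
|L(j0.054)| = 1.3 × 0.054 / (0.9915 × 37) = 0.0019136
20 log₁₀(0.0019136) = -54.36 dB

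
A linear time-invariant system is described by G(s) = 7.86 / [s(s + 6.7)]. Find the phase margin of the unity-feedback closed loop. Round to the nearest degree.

Gain crossover: |G(jω)| = 1 at ω ≈ 1.16 rad/s.
∠G(j1.16) = −90° − arctan(1.16/6.7) ≈ -99.79°
PM = 180° + (-99.79°) = 80.21°

80°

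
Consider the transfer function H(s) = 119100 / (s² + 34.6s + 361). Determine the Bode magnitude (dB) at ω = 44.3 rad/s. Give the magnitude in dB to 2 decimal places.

34.60 dB

|(j44.3)² + 34.6(j44.3) + 361| = |-1601.5 + j1532.8| = 2217
|H(j44.3)| = 119100 / 2217 = 53.726
20 log₁₀(53.726) = 34.604 dB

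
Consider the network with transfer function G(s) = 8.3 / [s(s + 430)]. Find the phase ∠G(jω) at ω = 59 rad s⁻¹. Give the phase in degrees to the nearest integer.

-98°

∠(j59 + 430) = arctan(59/430) = 7.81°
∠(j59) = 90.00°
∠G(j59) = − (7.81° + 90.00°) = -97.81°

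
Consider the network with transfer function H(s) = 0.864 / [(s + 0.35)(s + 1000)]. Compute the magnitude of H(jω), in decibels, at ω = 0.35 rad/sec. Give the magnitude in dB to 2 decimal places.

-55.16 dB

|j0.35 + 0.35| = √(0.35² + 0.35²) = 0.495
|j0.35 + 1000| = √(0.35² + 1000²) = 1000
|H(j0.35)| = 0.864 / (0.495 × 1000) = 0.0017455
20 log₁₀(0.0017455) = -55.161 dB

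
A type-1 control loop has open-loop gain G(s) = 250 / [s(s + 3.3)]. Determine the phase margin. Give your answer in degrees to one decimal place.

11.9°

Gain crossover: |G(jω)| = 1 at ω ≈ 15.6 rad/s.
∠G(j15.6) = −90° − arctan(15.6/3.3) ≈ -168.09°
PM = 180° + (-168.09°) = 11.91°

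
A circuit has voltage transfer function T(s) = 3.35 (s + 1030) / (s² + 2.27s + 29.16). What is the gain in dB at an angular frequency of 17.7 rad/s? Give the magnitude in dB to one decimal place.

|j17.7 + 1030| = √(17.7² + 1030²) = 1030
|(j17.7)² + 2.27(j17.7) + 29.16| = |-284.13 + j40.179| = 287
|T(j17.7)| = 3.35 × 1030 / 287 = 12.026
20 log₁₀(12.026) = 21.60 dB

21.6 dB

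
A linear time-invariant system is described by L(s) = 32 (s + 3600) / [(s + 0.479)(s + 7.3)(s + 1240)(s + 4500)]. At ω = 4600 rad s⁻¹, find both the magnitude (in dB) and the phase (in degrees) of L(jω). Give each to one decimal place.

|L| = -190.8 dB, ∠L = -248.5 deg

|j4600 + 3600| = √(4600² + 3600²) = 5841
|j4600 + 0.479| = √(4600² + 0.479²) = 4600
|j4600 + 7.3| = √(4600² + 7.3²) = 4600
|j4600 + 1240| = √(4600² + 1240²) = 4764
|j4600 + 4500| = √(4600² + 4500²) = 6435
|L(j4600)| = 32 × 5841 / (4600 × 4600 × 4764 × 6435) = 2.8813e-10
20 log₁₀(2.8813e-10) = -190.81 dB
∠(j4600 + 3600) = arctan(4600/3600) = 51.95°
∠(j4600 + 0.479) = arctan(4600/0.479) = 89.99°
∠(j4600 + 7.3) = arctan(4600/7.3) = 89.91°
∠(j4600 + 1240) = arctan(4600/1240) = 74.91°
∠(j4600 + 4500) = arctan(4600/4500) = 45.63°
∠L(j4600) = 51.95° − (89.99° + 89.91° + 74.91° + 45.63°) = -248.49°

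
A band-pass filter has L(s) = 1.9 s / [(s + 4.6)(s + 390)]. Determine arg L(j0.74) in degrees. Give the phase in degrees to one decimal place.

∠(j0.74) = 90.00°
∠(j0.74 + 4.6) = arctan(0.74/4.6) = 9.14°
∠(j0.74 + 390) = arctan(0.74/390) = 0.11°
∠L(j0.74) = 90.00° − (9.14° + 0.11°) = 80.75°

80.8 deg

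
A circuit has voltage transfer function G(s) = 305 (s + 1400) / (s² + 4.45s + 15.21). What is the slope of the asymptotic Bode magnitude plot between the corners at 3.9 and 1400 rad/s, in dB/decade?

-40 dB/decade

In this band the factors already past their corner are: complex pole pair at ωₙ ≈ 3.9; net slope = -40 dB/decade.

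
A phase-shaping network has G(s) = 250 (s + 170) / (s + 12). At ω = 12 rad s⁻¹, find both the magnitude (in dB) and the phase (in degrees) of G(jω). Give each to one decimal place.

|j12 + 170| = √(12² + 170²) = 170.4
|j12 + 12| = √(12² + 12²) = 16.97
|G(j12)| = 250 × 170.4 / 16.97 = 2510.6
20 log₁₀(2510.6) = 68.00 dB
∠(j12 + 170) = arctan(12/170) = 4.04°
∠(j12 + 12) = arctan(12/12) = 45.00°
∠G(j12) = 4.04° − 45.00° = -40.96°

|G| = 68.0 dB, ∠G = -41.0°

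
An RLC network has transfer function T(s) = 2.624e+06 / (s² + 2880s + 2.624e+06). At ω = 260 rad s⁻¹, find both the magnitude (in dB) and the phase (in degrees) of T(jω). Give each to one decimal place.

|T| = -0.1 dB, ∠T = -16.3°

|(j260)² + 2880(j260) + 2.624e+06| = |2.5564e+06 + j7.488e+05| = 2.664e+06
|T(j260)| = 2.624e+06 / 2.664e+06 = 0.98506
20 log₁₀(0.98506) = -0.13 dB
∠[(j260)² + 2880(j260) + 2.624e+06] = ∠[2.5564e+06 + j7.488e+05] = 16.33°
∠T(j260) = −16.33° = -16.33°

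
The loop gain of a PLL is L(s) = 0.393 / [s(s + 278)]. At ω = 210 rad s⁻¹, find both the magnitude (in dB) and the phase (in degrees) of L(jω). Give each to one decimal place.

|L| = -105.4 dB, ∠L = -127.1°

|j210 + 278| = √(210² + 278²) = 348.4
|j210| = 210
|L(j210)| = 0.393 / (348.4 × 210) = 5.3715e-06
20 log₁₀(5.3715e-06) = -105.40 dB
∠(j210 + 278) = arctan(210/278) = 37.07°
∠(j210) = 90.00°
∠L(j210) = − (37.07° + 90.00°) = -127.07°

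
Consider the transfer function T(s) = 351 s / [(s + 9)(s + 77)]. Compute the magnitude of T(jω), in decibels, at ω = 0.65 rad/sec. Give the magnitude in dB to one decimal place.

|j0.65| = 0.65
|j0.65 + 9| = √(0.65² + 9²) = 9.023
|j0.65 + 77| = √(0.65² + 77²) = 77
|T(j0.65)| = 351 × 0.65 / (9.023 × 77) = 0.32835
20 log₁₀(0.32835) = -9.67 dB

-9.7 dB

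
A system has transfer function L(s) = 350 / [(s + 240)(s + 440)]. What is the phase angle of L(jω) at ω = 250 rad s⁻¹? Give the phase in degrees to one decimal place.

∠(j250 + 240) = arctan(250/240) = 46.17°
∠(j250 + 440) = arctan(250/440) = 29.60°
∠L(j250) = − (46.17° + 29.60°) = -75.77°

-75.8°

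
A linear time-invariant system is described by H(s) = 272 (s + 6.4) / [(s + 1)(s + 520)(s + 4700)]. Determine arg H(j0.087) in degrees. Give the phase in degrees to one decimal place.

∠(j0.087 + 6.4) = arctan(0.087/6.4) = 0.78°
∠(j0.087 + 1) = arctan(0.087/1) = 4.97°
∠(j0.087 + 520) = arctan(0.087/520) = 0.01°
∠(j0.087 + 4700) = arctan(0.087/4700) = 0.00°
∠H(j0.087) = 0.78° − (4.97° + 0.01° + 0.00°) = -4.20°

-4.2 deg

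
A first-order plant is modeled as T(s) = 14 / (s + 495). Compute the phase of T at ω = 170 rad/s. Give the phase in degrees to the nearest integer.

∠(j170 + 495) = arctan(170/495) = 18.95°
∠T(j170) = −18.95° = -18.95°

-19°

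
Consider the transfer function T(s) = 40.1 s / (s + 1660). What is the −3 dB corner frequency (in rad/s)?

For a single-pole high-pass, the −3 dB point is at the pole: ω = 1660 rad/s.

1660 rad/s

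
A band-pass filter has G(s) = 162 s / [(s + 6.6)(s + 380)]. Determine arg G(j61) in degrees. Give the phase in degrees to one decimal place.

-2.9°

∠(j61) = 90.00°
∠(j61 + 6.6) = arctan(61/6.6) = 83.82°
∠(j61 + 380) = arctan(61/380) = 9.12°
∠G(j61) = 90.00° − (83.82° + 9.12°) = -2.94°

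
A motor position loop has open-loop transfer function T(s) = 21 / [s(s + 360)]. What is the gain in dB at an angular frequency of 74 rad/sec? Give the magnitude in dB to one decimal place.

|j74 + 360| = √(74² + 360²) = 367.5
|j74| = 74
|T(j74)| = 21 / (367.5 × 74) = 0.00077214
20 log₁₀(0.00077214) = -62.25 dB

-62.2 dB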